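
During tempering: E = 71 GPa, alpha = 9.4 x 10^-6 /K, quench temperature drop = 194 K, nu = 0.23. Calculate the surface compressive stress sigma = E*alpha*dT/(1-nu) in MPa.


Tempering stress: sigma = E * alpha * dT / (1 - nu)
  E (MPa) = 71 * 1000 = 71000
  Numerator = 71000 * (9.4 x 10^-6) * 194 = 129.4756
  Denominator = 1 - 0.23 = 0.77
  sigma = 129.4756 / 0.77 = 168.2 MPa

168.2 MPa


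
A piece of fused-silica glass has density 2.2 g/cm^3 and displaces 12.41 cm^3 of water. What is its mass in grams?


Rearrange rho = m / V:
  m = rho * V
  m = 2.2 * 12.41 = 27.302 g

27.302 g


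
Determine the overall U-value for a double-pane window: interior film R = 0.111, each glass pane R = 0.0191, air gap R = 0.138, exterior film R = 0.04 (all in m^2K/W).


Total thermal resistance (series):
  R_total = R_in + R_glass + R_air + R_glass + R_out
  R_total = 0.111 + 0.0191 + 0.138 + 0.0191 + 0.04 = 0.3272 m^2K/W
U-value = 1 / R_total = 1 / 0.3272 = 3.056 W/m^2K

3.056 W/m^2K


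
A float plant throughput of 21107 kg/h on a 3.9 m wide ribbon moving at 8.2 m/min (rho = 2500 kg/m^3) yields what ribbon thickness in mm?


Ribbon cross-section from mass balance:
  Volume rate = throughput / density = 21107 / 2500 = 8.4428 m^3/h
  thickness = volume rate / (speed * 60 * width), i.e.
  thickness = throughput / (60 * speed * width * density) * 1000
  thickness = 21107 / (60 * 8.2 * 3.9 * 2500) * 1000 = 4.4 mm

4.4 mm


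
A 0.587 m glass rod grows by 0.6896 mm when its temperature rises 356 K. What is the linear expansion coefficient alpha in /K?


Rearrange dL = alpha * L0 * dT for alpha:
  alpha = dL / (L0 * dT)
  alpha = (0.6896 / 1000) / (0.587 * 356) = 0.0000033 /K = 3.3 x 10^-6 /K

3.3 x 10^-6 /K


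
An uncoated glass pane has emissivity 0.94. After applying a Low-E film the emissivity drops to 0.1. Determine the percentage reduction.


Percentage reduction = (1 - coated/uncoated) * 100
  Ratio = 0.1 / 0.94 = 0.1064
  Reduction = (1 - 0.1064) * 100 = 89.4%

89.4%


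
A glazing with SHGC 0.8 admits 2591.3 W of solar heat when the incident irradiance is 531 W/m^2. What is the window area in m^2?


Rearrange Q = Area * SHGC * Irradiance:
  Area = Q / (SHGC * Irradiance)
  Area = 2591.3 / (0.8 * 531) = 6.1 m^2

6.1 m^2


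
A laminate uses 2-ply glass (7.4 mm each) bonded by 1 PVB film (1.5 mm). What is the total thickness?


Total thickness = glass contribution + PVB contribution
  Glass: 2 * 7.4 = 14.8 mm
  PVB: 1 * 1.5 = 1.5 mm
  Total = 14.8 + 1.5 = 16.3 mm

16.3 mm


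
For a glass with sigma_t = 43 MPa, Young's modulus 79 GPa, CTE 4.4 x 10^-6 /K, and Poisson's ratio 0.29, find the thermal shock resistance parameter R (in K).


Thermal shock resistance: R = sigma * (1 - nu) / (E * alpha)
  Numerator = 43 * (1 - 0.29) = 30.53
  Denominator = 79 * 1000 * (4.4 x 10^-6) = 0.3476
  R = 30.53 / 0.3476 = 87.8 K

87.8 K


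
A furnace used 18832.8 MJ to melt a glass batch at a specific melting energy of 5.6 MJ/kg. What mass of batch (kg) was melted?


Rearrange E = m * s for m:
  m = E / s
  m = 18832.8 / 5.6 = 3363.0 kg

3363.0 kg


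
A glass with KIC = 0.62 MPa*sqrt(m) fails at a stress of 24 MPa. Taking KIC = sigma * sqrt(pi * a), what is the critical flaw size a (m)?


Rearrange KIC = sigma * sqrt(pi * a):
  sqrt(pi * a) = KIC / sigma
  sqrt(pi * a) = 0.62 / 24 = 0.025833
  a = (KIC / sigma)^2 / pi
  a = 0.025833^2 / pi = 0.0002124 m

0.0002124 m


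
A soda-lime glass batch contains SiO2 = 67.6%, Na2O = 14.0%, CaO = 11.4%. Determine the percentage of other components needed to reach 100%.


Sum the three major oxides:
  SiO2 + Na2O + CaO = 67.6 + 14.0 + 11.4 = 93.0%
Subtract from 100%:
  Others = 100 - 93.0 = 7.0%

7.0%


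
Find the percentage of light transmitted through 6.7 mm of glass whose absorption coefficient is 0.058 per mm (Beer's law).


Beer-Lambert law: T = exp(-alpha * thickness)
  exponent = -0.058 * 6.7 = -0.3886
  T = exp(-0.3886) = 0.678
  Percentage = 0.678 * 100 = 67.8%

67.8%


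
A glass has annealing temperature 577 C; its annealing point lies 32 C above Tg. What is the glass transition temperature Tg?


Rearrange T_anneal = Tg + offset for Tg:
  Tg = T_anneal - offset = 577 - 32 = 545 C

545 C


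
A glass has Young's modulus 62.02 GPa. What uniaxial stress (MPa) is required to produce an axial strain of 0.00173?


Rearrange E = sigma / epsilon:
  sigma = E * epsilon
  E (MPa) = 62.02 * 1000 = 62020
  sigma = 62020 * 0.00173 = 107.29 MPa

107.29 MPa


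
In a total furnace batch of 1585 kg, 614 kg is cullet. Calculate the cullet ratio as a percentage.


Cullet ratio = (cullet mass / total batch mass) * 100
  Ratio = 614 / 1585 * 100 = 38.74%

38.74%


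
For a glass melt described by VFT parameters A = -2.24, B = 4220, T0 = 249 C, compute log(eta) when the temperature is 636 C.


VFT equation: log(eta) = A + B / (T - T0)
  T - T0 = 636 - 249 = 387
  B / (T - T0) = 4220 / 387 = 10.904
  log(eta) = -2.24 + 10.904 = 8.664

8.664


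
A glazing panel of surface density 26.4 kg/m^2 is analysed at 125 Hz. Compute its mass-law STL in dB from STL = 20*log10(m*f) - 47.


Mass law: STL = 20 * log10(m * f) - 47
  m * f = 26.4 * 125 = 3300
  log10(3300) = 3.51851
  STL = 20 * 3.51851 - 47 = 70.3702 - 47 = 23.4 dB

23.4 dB


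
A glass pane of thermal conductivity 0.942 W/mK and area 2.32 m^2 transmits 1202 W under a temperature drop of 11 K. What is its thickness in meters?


Fourier's law: t = k * A * dT / Q
  t = 0.942 * 2.32 * 11 / 1202
  t = 24.03984 / 1202 = 0.02 m

0.02 m


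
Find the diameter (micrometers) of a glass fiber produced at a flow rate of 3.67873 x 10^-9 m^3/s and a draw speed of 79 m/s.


Cross-sectional area from continuity:
  A = Q / v = 3.67873 x 10^-9 / 79 = 4.65662 x 10^-11 m^2
Diameter from circular cross-section:
  d = sqrt(4A / pi) * 10^6 (m -> um)
  d = sqrt(4 * 4.65662 x 10^-11 / pi) * 10^6 = 7.7 um

7.7 um


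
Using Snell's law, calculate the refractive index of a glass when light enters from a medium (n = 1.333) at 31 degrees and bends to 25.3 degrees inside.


Apply Snell's law: n1 * sin(theta1) = n2 * sin(theta2)
  n2 = n1 * sin(theta1) / sin(theta2)
  sin(31) = 0.515038
  sin(25.3) = 0.427358
  n2 = 1.333 * 0.515038 / 0.427358 = 1.6065

1.6065


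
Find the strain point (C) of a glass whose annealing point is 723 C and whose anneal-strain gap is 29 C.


Strain point = annealing point - difference:
  T_strain = 723 - 29 = 694 C

694 C


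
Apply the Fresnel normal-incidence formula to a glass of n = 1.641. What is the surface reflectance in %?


Fresnel reflectance at normal incidence:
  R = ((n - 1)/(n + 1))^2
  (n - 1)/(n + 1) = (1.641 - 1)/(1.641 + 1) = 0.242711
  R = 0.242711^2 = 0.0589086
  R(%) = 0.0589086 * 100 = 5.891%

5.891%


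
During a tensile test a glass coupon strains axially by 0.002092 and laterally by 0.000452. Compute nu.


Poisson's ratio: nu = lateral strain / axial strain
  nu = 0.000452 / 0.002092 = 0.2161

0.2161


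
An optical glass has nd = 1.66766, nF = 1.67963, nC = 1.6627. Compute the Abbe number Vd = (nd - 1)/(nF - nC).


Abbe number formula: Vd = (nd - 1) / (nF - nC)
  nd - 1 = 1.66766 - 1 = 0.66766
  nF - nC = 1.67963 - 1.6627 = 0.01693
  Vd = 0.66766 / 0.01693 = 39.44

39.44


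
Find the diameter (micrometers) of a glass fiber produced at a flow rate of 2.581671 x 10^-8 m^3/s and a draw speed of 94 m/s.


Cross-sectional area from continuity:
  A = Q / v = 2.581671 x 10^-8 / 94 = 2.746459 x 10^-10 m^2
Diameter from circular cross-section:
  d = sqrt(4A / pi) * 10^6 (m -> um)
  d = sqrt(4 * 2.746459 x 10^-10 / pi) * 10^6 = 18.7 um

18.7 um


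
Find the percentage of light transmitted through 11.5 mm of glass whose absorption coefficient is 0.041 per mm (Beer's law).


Beer-Lambert law: T = exp(-alpha * thickness)
  exponent = -0.041 * 11.5 = -0.4715
  T = exp(-0.4715) = 0.6241
  Percentage = 0.6241 * 100 = 62.41%

62.41%


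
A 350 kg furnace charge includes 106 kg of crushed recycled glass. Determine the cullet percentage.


Cullet ratio = (cullet mass / total batch mass) * 100
  Ratio = 106 / 350 * 100 = 30.29%

30.29%


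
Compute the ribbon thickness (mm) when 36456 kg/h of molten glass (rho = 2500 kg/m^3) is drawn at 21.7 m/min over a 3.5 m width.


Ribbon cross-section from mass balance:
  Volume rate = throughput / density = 36456 / 2500 = 14.5824 m^3/h
  thickness = volume rate / (speed * 60 * width), i.e.
  thickness = throughput / (60 * speed * width * density) * 1000
  thickness = 36456 / (60 * 21.7 * 3.5 * 2500) * 1000 = 3.2 mm

3.2 mm


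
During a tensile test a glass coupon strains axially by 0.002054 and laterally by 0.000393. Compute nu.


Poisson's ratio: nu = lateral strain / axial strain
  nu = 0.000393 / 0.002054 = 0.1913

0.1913


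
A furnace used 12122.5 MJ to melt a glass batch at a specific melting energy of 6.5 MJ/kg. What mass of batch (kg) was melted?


Rearrange E = m * s for m:
  m = E / s
  m = 12122.5 / 6.5 = 1865.0 kg

1865.0 kg


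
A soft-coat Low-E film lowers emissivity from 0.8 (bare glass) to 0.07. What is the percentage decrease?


Percentage reduction = (1 - coated/uncoated) * 100
  Ratio = 0.07 / 0.8 = 0.0875
  Reduction = (1 - 0.0875) * 100 = 91.2%

91.2%


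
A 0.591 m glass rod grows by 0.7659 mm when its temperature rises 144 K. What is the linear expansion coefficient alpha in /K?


Rearrange dL = alpha * L0 * dT for alpha:
  alpha = dL / (L0 * dT)
  alpha = (0.7659 / 1000) / (0.591 * 144) = 0.000009 /K = 9 x 10^-6 /K

9 x 10^-6 /K


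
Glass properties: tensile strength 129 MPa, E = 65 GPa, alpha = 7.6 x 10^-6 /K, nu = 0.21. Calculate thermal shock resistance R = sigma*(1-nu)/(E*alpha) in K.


Thermal shock resistance: R = sigma * (1 - nu) / (E * alpha)
  Numerator = 129 * (1 - 0.21) = 101.91
  Denominator = 65 * 1000 * (7.6 x 10^-6) = 0.494
  R = 101.91 / 0.494 = 206.3 K

206.3 K


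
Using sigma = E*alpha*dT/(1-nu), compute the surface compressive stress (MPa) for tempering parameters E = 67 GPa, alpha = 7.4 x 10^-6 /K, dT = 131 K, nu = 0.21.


Tempering stress: sigma = E * alpha * dT / (1 - nu)
  E (MPa) = 67 * 1000 = 67000
  Numerator = 67000 * (7.4 x 10^-6) * 131 = 64.9498
  Denominator = 1 - 0.21 = 0.79
  sigma = 64.9498 / 0.79 = 82.2 MPa

82.2 MPa


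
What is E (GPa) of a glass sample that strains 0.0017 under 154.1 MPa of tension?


Young's modulus: E = stress / strain
  E = 154.1 MPa / 0.0017 = 90647.06 MPa
Convert to GPa: 90647.06 / 1000 = 90.65 GPa

90.65 GPa


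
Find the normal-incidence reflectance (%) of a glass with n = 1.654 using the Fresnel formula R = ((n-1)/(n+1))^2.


Fresnel reflectance at normal incidence:
  R = ((n - 1)/(n + 1))^2
  (n - 1)/(n + 1) = (1.654 - 1)/(1.654 + 1) = 0.24642
  R = 0.24642^2 = 0.0607228
  R(%) = 0.0607228 * 100 = 6.072%

6.072%


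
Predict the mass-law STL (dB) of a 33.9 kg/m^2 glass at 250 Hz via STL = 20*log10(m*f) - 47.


Mass law: STL = 20 * log10(m * f) - 47
  m * f = 33.9 * 250 = 8475
  log10(8475) = 3.92814
  STL = 20 * 3.92814 - 47 = 78.5628 - 47 = 31.6 dB

31.6 dB


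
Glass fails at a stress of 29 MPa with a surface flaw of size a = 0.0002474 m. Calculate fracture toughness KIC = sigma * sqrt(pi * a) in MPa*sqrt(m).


Fracture toughness: KIC = sigma * sqrt(pi * a)
  pi * a = pi * 0.0002474 = 0.00077723
  sqrt(pi * a) = 0.027879
  KIC = 29 * 0.027879 = 0.808 MPa*sqrt(m)

0.808 MPa*sqrt(m)


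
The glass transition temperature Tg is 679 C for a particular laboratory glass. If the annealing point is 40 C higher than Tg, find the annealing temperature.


The annealing temperature is Tg plus the offset:
  T_anneal = 679 + 40 = 719 C

719 C


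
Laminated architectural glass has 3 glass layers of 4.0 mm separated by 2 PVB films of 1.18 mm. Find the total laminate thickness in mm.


Total thickness = glass contribution + PVB contribution
  Glass: 3 * 4.0 = 12.0 mm
  PVB: 2 * 1.18 = 2.36 mm
  Total = 12.0 + 2.36 = 14.36 mm

14.36 mm


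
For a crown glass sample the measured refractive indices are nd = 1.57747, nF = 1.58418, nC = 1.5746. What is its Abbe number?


Abbe number formula: Vd = (nd - 1) / (nF - nC)
  nd - 1 = 1.57747 - 1 = 0.57747
  nF - nC = 1.58418 - 1.5746 = 0.00958
  Vd = 0.57747 / 0.00958 = 60.28

60.28


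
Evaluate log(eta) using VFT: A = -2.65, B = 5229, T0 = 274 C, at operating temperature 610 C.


VFT equation: log(eta) = A + B / (T - T0)
  T - T0 = 610 - 274 = 336
  B / (T - T0) = 5229 / 336 = 15.562
  log(eta) = -2.65 + 15.562 = 12.912

12.912


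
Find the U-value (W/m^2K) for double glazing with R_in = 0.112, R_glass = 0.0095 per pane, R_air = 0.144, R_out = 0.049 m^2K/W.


Total thermal resistance (series):
  R_total = R_in + R_glass + R_air + R_glass + R_out
  R_total = 0.112 + 0.0095 + 0.144 + 0.0095 + 0.049 = 0.324 m^2K/W
U-value = 1 / R_total = 1 / 0.324 = 3.086 W/m^2K

3.086 W/m^2K


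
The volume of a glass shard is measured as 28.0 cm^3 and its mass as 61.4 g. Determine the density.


Use the definition of density:
  rho = mass / volume
  rho = 61.4 / 28.0 = 2.193 g/cm^3

2.193 g/cm^3


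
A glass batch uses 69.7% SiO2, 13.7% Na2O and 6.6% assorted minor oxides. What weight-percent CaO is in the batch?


Pieces sum to 100%:
  CaO = 100 - (SiO2 + Na2O + others)
  CaO = 100 - (69.7 + 13.7 + 6.6) = 10.0%

10.0%


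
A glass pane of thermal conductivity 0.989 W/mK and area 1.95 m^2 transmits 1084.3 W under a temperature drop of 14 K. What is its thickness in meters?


Fourier's law: t = k * A * dT / Q
  t = 0.989 * 1.95 * 14 / 1084.3
  t = 26.9997 / 1084.3 = 0.0249 m

0.0249 m


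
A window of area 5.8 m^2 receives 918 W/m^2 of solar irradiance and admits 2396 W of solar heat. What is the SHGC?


Rearrange Q = Area * SHGC * Irradiance:
  SHGC = Q / (Area * Irradiance)
  SHGC = 2396 / (5.8 * 918) = 0.45

0.45


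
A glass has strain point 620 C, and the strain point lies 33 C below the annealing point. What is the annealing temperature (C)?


T_anneal = T_strain + gap:
  T_anneal = 620 + 33 = 653 C

653 C


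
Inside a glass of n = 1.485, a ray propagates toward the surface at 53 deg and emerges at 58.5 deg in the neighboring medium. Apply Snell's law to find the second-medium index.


Apply Snell's law: n1 * sin(theta1) = n2 * sin(theta2)
  n2 = n1 * sin(theta1) / sin(theta2)
  sin(53) = 0.798636
  sin(58.5) = 0.85264
  n2 = 1.485 * 0.798636 / 0.85264 = 1.3909

1.3909


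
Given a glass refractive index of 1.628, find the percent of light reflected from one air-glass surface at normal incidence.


Fresnel reflectance at normal incidence:
  R = ((n - 1)/(n + 1))^2
  (n - 1)/(n + 1) = (1.628 - 1)/(1.628 + 1) = 0.238965
  R = 0.238965^2 = 0.0571043
  R(%) = 0.0571043 * 100 = 5.71%

5.71%


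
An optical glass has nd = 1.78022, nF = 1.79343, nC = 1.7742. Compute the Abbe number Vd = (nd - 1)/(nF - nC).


Abbe number formula: Vd = (nd - 1) / (nF - nC)
  nd - 1 = 1.78022 - 1 = 0.78022
  nF - nC = 1.79343 - 1.7742 = 0.01923
  Vd = 0.78022 / 0.01923 = 40.57

40.57


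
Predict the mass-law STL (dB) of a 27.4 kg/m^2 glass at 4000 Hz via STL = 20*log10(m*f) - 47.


Mass law: STL = 20 * log10(m * f) - 47
  m * f = 27.4 * 4000 = 109600
  log10(109600) = 5.03981
  STL = 20 * 5.03981 - 47 = 100.7962 - 47 = 53.8 dB

53.8 dB


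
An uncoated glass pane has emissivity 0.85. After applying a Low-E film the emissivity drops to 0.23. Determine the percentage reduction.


Percentage reduction = (1 - coated/uncoated) * 100
  Ratio = 0.23 / 0.85 = 0.2706
  Reduction = (1 - 0.2706) * 100 = 72.9%

72.9%


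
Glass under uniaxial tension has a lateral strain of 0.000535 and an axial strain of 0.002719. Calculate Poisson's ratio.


Poisson's ratio: nu = lateral strain / axial strain
  nu = 0.000535 / 0.002719 = 0.1968

0.1968


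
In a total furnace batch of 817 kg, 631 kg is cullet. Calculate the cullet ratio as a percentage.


Cullet ratio = (cullet mass / total batch mass) * 100
  Ratio = 631 / 817 * 100 = 77.23%

77.23%


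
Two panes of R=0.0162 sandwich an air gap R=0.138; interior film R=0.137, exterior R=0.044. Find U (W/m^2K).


Total thermal resistance (series):
  R_total = R_in + R_glass + R_air + R_glass + R_out
  R_total = 0.137 + 0.0162 + 0.138 + 0.0162 + 0.044 = 0.3514 m^2K/W
U-value = 1 / R_total = 1 / 0.3514 = 2.846 W/m^2K

2.846 W/m^2K


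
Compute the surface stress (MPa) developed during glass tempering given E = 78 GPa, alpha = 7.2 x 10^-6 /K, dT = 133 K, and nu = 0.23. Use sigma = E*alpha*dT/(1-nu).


Tempering stress: sigma = E * alpha * dT / (1 - nu)
  E (MPa) = 78 * 1000 = 78000
  Numerator = 78000 * (7.2 x 10^-6) * 133 = 74.6928
  Denominator = 1 - 0.23 = 0.77
  sigma = 74.6928 / 0.77 = 97.0 MPa

97.0 MPa


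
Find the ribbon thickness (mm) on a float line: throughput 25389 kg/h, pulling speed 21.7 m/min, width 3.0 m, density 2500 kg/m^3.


Ribbon cross-section from mass balance:
  Volume rate = throughput / density = 25389 / 2500 = 10.1556 m^3/h
  thickness = volume rate / (speed * 60 * width), i.e.
  thickness = throughput / (60 * speed * width * density) * 1000
  thickness = 25389 / (60 * 21.7 * 3.0 * 2500) * 1000 = 2.6 mm

2.6 mm


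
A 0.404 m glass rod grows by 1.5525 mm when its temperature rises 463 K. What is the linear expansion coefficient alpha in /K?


Rearrange dL = alpha * L0 * dT for alpha:
  alpha = dL / (L0 * dT)
  alpha = (1.5525 / 1000) / (0.404 * 463) = 0.0000083 /K = 8.3 x 10^-6 /K

8.3 x 10^-6 /K


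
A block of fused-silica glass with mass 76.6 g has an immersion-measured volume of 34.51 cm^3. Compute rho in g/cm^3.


Use the definition of density:
  rho = mass / volume
  rho = 76.6 / 34.51 = 2.22 g/cm^3

2.22 g/cm^3


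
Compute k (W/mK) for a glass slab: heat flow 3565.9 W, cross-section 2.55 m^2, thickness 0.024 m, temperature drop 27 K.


Fourier's law rearranged: k = Q * t / (A * dT)
  Numerator = 3565.9 * 0.024 = 85.5816
  Denominator = 2.55 * 27 = 68.85
  k = 85.5816 / 68.85 = 1.243 W/mK

1.243 W/mK


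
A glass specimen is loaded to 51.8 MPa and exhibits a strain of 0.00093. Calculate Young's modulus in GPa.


Young's modulus: E = stress / strain
  E = 51.8 MPa / 0.00093 = 55698.92 MPa
Convert to GPa: 55698.92 / 1000 = 55.7 GPa

55.7 GPa


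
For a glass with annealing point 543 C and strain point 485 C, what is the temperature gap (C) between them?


Gap = T_anneal - T_strain:
  gap = 543 - 485 = 58 C

58 C


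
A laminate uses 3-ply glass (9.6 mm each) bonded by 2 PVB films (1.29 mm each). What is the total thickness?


Total thickness = glass contribution + PVB contribution
  Glass: 3 * 9.6 = 28.8 mm
  PVB: 2 * 1.29 = 2.58 mm
  Total = 28.8 + 2.58 = 31.38 mm

31.38 mm


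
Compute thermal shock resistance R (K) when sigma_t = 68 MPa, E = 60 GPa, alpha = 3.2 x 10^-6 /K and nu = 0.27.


Thermal shock resistance: R = sigma * (1 - nu) / (E * alpha)
  Numerator = 68 * (1 - 0.27) = 49.64
  Denominator = 60 * 1000 * (3.2 x 10^-6) = 0.192
  R = 49.64 / 0.192 = 258.5 K

258.5 K


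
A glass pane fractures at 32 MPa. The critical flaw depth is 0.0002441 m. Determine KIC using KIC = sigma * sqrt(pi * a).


Fracture toughness: KIC = sigma * sqrt(pi * a)
  pi * a = pi * 0.0002441 = 0.000766863
  sqrt(pi * a) = 0.027692
  KIC = 32 * 0.027692 = 0.886 MPa*sqrt(m)

0.886 MPa*sqrt(m)


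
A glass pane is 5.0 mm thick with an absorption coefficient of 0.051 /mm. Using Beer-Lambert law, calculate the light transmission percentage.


Beer-Lambert law: T = exp(-alpha * thickness)
  exponent = -0.051 * 5.0 = -0.255
  T = exp(-0.255) = 0.7749
  Percentage = 0.7749 * 100 = 77.49%

77.49%


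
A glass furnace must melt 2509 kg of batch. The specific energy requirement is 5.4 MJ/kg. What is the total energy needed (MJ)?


Total energy = mass * specific energy
  E = 2509 * 5.4 = 13548.6 MJ

13548.6 MJ


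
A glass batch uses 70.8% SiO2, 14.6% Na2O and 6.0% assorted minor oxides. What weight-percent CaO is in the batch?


Pieces sum to 100%:
  CaO = 100 - (SiO2 + Na2O + others)
  CaO = 100 - (70.8 + 14.6 + 6.0) = 8.6%

8.6%


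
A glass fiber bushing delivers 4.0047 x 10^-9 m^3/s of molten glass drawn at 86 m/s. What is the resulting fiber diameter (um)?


Cross-sectional area from continuity:
  A = Q / v = 4.0047 x 10^-9 / 86 = 4.656628 x 10^-11 m^2
Diameter from circular cross-section:
  d = sqrt(4A / pi) * 10^6 (m -> um)
  d = sqrt(4 * 4.656628 x 10^-11 / pi) * 10^6 = 7.7 um

7.7 um


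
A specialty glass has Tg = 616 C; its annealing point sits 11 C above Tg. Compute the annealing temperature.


The annealing temperature is Tg plus the offset:
  T_anneal = 616 + 11 = 627 C

627 C


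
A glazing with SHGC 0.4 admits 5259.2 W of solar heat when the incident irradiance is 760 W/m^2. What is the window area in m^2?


Rearrange Q = Area * SHGC * Irradiance:
  Area = Q / (SHGC * Irradiance)
  Area = 5259.2 / (0.4 * 760) = 17.3 m^2

17.3 m^2


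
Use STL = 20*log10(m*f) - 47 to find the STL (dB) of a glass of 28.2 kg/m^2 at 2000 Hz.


Mass law: STL = 20 * log10(m * f) - 47
  m * f = 28.2 * 2000 = 56400
  log10(56400) = 4.75128
  STL = 20 * 4.75128 - 47 = 95.0256 - 47 = 48.0 dB

48.0 dB


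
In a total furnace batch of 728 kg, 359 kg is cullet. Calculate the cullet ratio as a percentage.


Cullet ratio = (cullet mass / total batch mass) * 100
  Ratio = 359 / 728 * 100 = 49.31%

49.31%


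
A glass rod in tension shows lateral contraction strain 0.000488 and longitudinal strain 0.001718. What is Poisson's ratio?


Poisson's ratio: nu = lateral strain / axial strain
  nu = 0.000488 / 0.001718 = 0.2841

0.2841


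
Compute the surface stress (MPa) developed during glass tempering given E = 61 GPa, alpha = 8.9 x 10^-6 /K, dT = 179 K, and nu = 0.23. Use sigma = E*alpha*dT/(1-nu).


Tempering stress: sigma = E * alpha * dT / (1 - nu)
  E (MPa) = 61 * 1000 = 61000
  Numerator = 61000 * (8.9 x 10^-6) * 179 = 97.1791
  Denominator = 1 - 0.23 = 0.77
  sigma = 97.1791 / 0.77 = 126.2 MPa

126.2 MPa


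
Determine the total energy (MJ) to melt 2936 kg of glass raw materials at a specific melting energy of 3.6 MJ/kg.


Total energy = mass * specific energy
  E = 2936 * 3.6 = 10569.6 MJ

10569.6 MJ


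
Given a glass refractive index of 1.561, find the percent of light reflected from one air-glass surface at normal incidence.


Fresnel reflectance at normal incidence:
  R = ((n - 1)/(n + 1))^2
  (n - 1)/(n + 1) = (1.561 - 1)/(1.561 + 1) = 0.219055
  R = 0.219055^2 = 0.0479851
  R(%) = 0.0479851 * 100 = 4.799%

4.799%


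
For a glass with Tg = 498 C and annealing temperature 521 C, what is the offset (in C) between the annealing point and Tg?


Offset = T_anneal - Tg:
  offset = 521 - 498 = 23 C

23 C


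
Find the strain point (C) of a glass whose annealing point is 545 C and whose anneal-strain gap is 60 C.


Strain point = annealing point - difference:
  T_strain = 545 - 60 = 485 C

485 C


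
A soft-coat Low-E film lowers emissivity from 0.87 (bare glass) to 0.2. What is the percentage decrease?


Percentage reduction = (1 - coated/uncoated) * 100
  Ratio = 0.2 / 0.87 = 0.2299
  Reduction = (1 - 0.2299) * 100 = 77.0%

77.0%


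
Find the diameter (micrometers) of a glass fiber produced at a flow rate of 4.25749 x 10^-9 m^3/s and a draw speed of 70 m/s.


Cross-sectional area from continuity:
  A = Q / v = 4.25749 x 10^-9 / 70 = 6.082129 x 10^-11 m^2
Diameter from circular cross-section:
  d = sqrt(4A / pi) * 10^6 (m -> um)
  d = sqrt(4 * 6.082129 x 10^-11 / pi) * 10^6 = 8.8 um

8.8 um


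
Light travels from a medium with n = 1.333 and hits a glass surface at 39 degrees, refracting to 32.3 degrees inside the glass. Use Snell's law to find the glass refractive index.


Apply Snell's law: n1 * sin(theta1) = n2 * sin(theta2)
  n2 = n1 * sin(theta1) / sin(theta2)
  sin(39) = 0.62932
  sin(32.3) = 0.534352
  n2 = 1.333 * 0.62932 / 0.534352 = 1.5699

1.5699


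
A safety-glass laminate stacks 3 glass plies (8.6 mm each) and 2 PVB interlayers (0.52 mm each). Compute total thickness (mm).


Total thickness = glass contribution + PVB contribution
  Glass: 3 * 8.6 = 25.8 mm
  PVB: 2 * 0.52 = 1.04 mm
  Total = 25.8 + 1.04 = 26.84 mm

26.84 mm


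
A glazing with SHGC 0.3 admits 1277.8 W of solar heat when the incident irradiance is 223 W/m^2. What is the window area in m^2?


Rearrange Q = Area * SHGC * Irradiance:
  Area = Q / (SHGC * Irradiance)
  Area = 1277.8 / (0.3 * 223) = 19.1 m^2

19.1 m^2


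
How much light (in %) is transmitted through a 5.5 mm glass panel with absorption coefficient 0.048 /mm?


Beer-Lambert law: T = exp(-alpha * thickness)
  exponent = -0.048 * 5.5 = -0.264
  T = exp(-0.264) = 0.768
  Percentage = 0.768 * 100 = 76.8%

76.8%


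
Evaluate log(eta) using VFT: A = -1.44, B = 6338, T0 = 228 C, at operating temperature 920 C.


VFT equation: log(eta) = A + B / (T - T0)
  T - T0 = 920 - 228 = 692
  B / (T - T0) = 6338 / 692 = 9.159
  log(eta) = -1.44 + 9.159 = 7.719

7.719


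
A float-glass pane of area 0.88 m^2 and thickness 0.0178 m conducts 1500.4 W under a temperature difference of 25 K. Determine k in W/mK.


Fourier's law rearranged: k = Q * t / (A * dT)
  Numerator = 1500.4 * 0.0178 = 26.70712
  Denominator = 0.88 * 25 = 22.0
  k = 26.70712 / 22.0 = 1.214 W/mK

1.214 W/mK


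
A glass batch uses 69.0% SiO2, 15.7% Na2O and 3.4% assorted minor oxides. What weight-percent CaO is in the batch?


Pieces sum to 100%:
  CaO = 100 - (SiO2 + Na2O + others)
  CaO = 100 - (69.0 + 15.7 + 3.4) = 11.9%

11.9%


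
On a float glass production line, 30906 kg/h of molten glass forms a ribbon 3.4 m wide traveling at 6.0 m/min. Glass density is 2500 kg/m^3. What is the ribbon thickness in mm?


Ribbon cross-section from mass balance:
  Volume rate = throughput / density = 30906 / 2500 = 12.3624 m^3/h
  thickness = volume rate / (speed * 60 * width), i.e.
  thickness = throughput / (60 * speed * width * density) * 1000
  thickness = 30906 / (60 * 6.0 * 3.4 * 2500) * 1000 = 10.1 mm

10.1 mm


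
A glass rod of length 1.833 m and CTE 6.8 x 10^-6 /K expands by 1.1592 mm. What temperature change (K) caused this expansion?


Rearrange dL = alpha * L0 * dT for dT:
  dT = dL / (alpha * L0)
  dL (m) = 1.1592 / 1000 = 0.0011592
  dT = 0.0011592 / ((6.8 x 10^-6) * 1.833) = 93.0 K

93.0 K


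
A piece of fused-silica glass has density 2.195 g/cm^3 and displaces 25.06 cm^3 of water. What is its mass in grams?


Rearrange rho = m / V:
  m = rho * V
  m = 2.195 * 25.06 = 55.007 g

55.007 g


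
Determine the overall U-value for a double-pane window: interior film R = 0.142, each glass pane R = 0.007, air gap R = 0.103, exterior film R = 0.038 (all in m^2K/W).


Total thermal resistance (series):
  R_total = R_in + R_glass + R_air + R_glass + R_out
  R_total = 0.142 + 0.007 + 0.103 + 0.007 + 0.038 = 0.297 m^2K/W
U-value = 1 / R_total = 1 / 0.297 = 3.367 W/m^2K

3.367 W/m^2K


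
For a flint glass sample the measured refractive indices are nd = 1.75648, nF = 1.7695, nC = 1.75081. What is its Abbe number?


Abbe number formula: Vd = (nd - 1) / (nF - nC)
  nd - 1 = 1.75648 - 1 = 0.75648
  nF - nC = 1.7695 - 1.75081 = 0.01869
  Vd = 0.75648 / 0.01869 = 40.48

40.48


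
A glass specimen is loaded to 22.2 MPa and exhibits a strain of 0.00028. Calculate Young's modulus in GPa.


Young's modulus: E = stress / strain
  E = 22.2 MPa / 0.00028 = 79285.71 MPa
Convert to GPa: 79285.71 / 1000 = 79.29 GPa

79.29 GPa


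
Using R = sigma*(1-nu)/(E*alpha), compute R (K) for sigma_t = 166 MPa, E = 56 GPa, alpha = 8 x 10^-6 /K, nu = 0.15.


Thermal shock resistance: R = sigma * (1 - nu) / (E * alpha)
  Numerator = 166 * (1 - 0.15) = 141.1
  Denominator = 56 * 1000 * (8 x 10^-6) = 0.448
  R = 141.1 / 0.448 = 315.0 K

315.0 K


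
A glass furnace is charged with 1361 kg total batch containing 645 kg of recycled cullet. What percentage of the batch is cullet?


Cullet ratio = (cullet mass / total batch mass) * 100
  Ratio = 645 / 1361 * 100 = 47.39%

47.39%


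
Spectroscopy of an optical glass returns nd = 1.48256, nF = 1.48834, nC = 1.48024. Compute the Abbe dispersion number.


Abbe number formula: Vd = (nd - 1) / (nF - nC)
  nd - 1 = 1.48256 - 1 = 0.48256
  nF - nC = 1.48834 - 1.48024 = 0.0081
  Vd = 0.48256 / 0.0081 = 59.58

59.58


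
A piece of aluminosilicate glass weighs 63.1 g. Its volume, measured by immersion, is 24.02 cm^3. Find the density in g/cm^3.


Use the definition of density:
  rho = mass / volume
  rho = 63.1 / 24.02 = 2.627 g/cm^3

2.627 g/cm^3


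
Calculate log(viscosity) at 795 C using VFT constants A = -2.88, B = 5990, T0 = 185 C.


VFT equation: log(eta) = A + B / (T - T0)
  T - T0 = 795 - 185 = 610
  B / (T - T0) = 5990 / 610 = 9.82
  log(eta) = -2.88 + 9.82 = 6.94

6.94


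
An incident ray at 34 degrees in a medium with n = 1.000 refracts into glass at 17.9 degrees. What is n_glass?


Apply Snell's law: n1 * sin(theta1) = n2 * sin(theta2)
  n2 = n1 * sin(theta1) / sin(theta2)
  sin(34) = 0.559193
  sin(17.9) = 0.307357
  n2 = 1.000 * 0.559193 / 0.307357 = 1.8194

1.8194


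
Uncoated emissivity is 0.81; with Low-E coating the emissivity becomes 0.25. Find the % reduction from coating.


Percentage reduction = (1 - coated/uncoated) * 100
  Ratio = 0.25 / 0.81 = 0.3086
  Reduction = (1 - 0.3086) * 100 = 69.1%

69.1%


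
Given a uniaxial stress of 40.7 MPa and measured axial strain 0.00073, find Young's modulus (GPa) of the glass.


Young's modulus: E = stress / strain
  E = 40.7 MPa / 0.00073 = 55753.42 MPa
Convert to GPa: 55753.42 / 1000 = 55.75 GPa

55.75 GPa


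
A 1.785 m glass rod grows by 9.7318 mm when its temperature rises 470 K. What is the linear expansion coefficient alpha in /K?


Rearrange dL = alpha * L0 * dT for alpha:
  alpha = dL / (L0 * dT)
  alpha = (9.7318 / 1000) / (1.785 * 470) = 0.0000116 /K = 1.16 x 10^-5 /K

1.16 x 10^-5 /K


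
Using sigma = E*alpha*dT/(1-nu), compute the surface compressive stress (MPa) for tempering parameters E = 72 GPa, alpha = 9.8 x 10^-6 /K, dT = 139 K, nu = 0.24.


Tempering stress: sigma = E * alpha * dT / (1 - nu)
  E (MPa) = 72 * 1000 = 72000
  Numerator = 72000 * (9.8 x 10^-6) * 139 = 98.0784
  Denominator = 1 - 0.24 = 0.76
  sigma = 98.0784 / 0.76 = 129.1 MPa

129.1 MPa


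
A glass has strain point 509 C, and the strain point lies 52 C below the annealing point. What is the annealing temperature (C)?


T_anneal = T_strain + gap:
  T_anneal = 509 + 52 = 561 C

561 C


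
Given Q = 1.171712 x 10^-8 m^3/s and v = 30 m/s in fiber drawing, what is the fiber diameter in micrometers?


Cross-sectional area from continuity:
  A = Q / v = 1.171712 x 10^-8 / 30 = 3.905707 x 10^-10 m^2
Diameter from circular cross-section:
  d = sqrt(4A / pi) * 10^6 (m -> um)
  d = sqrt(4 * 3.905707 x 10^-10 / pi) * 10^6 = 22.3 um

22.3 um


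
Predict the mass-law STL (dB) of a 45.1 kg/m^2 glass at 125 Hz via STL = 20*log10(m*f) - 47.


Mass law: STL = 20 * log10(m * f) - 47
  m * f = 45.1 * 125 = 5637.5
  log10(5637.5) = 3.75109
  STL = 20 * 3.75109 - 47 = 75.0218 - 47 = 28.0 dB

28.0 dB


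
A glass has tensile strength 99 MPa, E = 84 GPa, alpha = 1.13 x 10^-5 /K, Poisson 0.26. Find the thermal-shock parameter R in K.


Thermal shock resistance: R = sigma * (1 - nu) / (E * alpha)
  Numerator = 99 * (1 - 0.26) = 73.26
  Denominator = 84 * 1000 * (1.13 x 10^-5) = 0.9492
  R = 73.26 / 0.9492 = 77.2 K

77.2 K


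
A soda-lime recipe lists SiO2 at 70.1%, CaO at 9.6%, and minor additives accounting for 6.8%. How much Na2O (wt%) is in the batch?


Pieces sum to 100%:
  Na2O = 100 - (SiO2 + CaO + others)
  Na2O = 100 - (70.1 + 9.6 + 6.8) = 13.5%

13.5%


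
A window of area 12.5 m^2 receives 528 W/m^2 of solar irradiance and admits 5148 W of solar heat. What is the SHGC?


Rearrange Q = Area * SHGC * Irradiance:
  SHGC = Q / (Area * Irradiance)
  SHGC = 5148 / (12.5 * 528) = 0.78

0.78


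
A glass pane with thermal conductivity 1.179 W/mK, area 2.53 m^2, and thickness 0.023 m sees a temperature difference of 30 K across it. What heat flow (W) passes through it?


Fourier's law: Q = k * A * dT / t
  Q = 1.179 * 2.53 * 30 / 0.023
  Q = 89.4861 / 0.023 = 3890.7 W

3890.7 W


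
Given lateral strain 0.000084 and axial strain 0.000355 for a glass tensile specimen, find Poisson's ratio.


Poisson's ratio: nu = lateral strain / axial strain
  nu = 0.000084 / 0.000355 = 0.2366

0.2366


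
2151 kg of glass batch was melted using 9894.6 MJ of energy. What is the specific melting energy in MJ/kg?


Rearrange E = m * s for s:
  s = E / m
  s = 9894.6 / 2151 = 4.6 MJ/kg

4.6 MJ/kg


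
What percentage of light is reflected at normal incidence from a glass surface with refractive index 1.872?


Fresnel reflectance at normal incidence:
  R = ((n - 1)/(n + 1))^2
  (n - 1)/(n + 1) = (1.872 - 1)/(1.872 + 1) = 0.303621
  R = 0.303621^2 = 0.0921857
  R(%) = 0.0921857 * 100 = 9.219%

9.219%


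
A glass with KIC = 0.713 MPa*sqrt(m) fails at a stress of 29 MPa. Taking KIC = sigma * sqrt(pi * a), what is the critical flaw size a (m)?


Rearrange KIC = sigma * sqrt(pi * a):
  sqrt(pi * a) = KIC / sigma
  sqrt(pi * a) = 0.713 / 29 = 0.024586
  a = (KIC / sigma)^2 / pi
  a = 0.024586^2 / pi = 0.0001924 m

0.0001924 m


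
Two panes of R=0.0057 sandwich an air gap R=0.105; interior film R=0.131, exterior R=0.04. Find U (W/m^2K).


Total thermal resistance (series):
  R_total = R_in + R_glass + R_air + R_glass + R_out
  R_total = 0.131 + 0.0057 + 0.105 + 0.0057 + 0.04 = 0.2874 m^2K/W
U-value = 1 / R_total = 1 / 0.2874 = 3.479 W/m^2K

3.479 W/m^2K


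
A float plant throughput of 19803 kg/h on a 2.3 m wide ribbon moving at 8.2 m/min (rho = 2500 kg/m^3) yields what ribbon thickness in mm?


Ribbon cross-section from mass balance:
  Volume rate = throughput / density = 19803 / 2500 = 7.9212 m^3/h
  thickness = volume rate / (speed * 60 * width), i.e.
  thickness = throughput / (60 * speed * width * density) * 1000
  thickness = 19803 / (60 * 8.2 * 2.3 * 2500) * 1000 = 7.0 mm

7.0 mm


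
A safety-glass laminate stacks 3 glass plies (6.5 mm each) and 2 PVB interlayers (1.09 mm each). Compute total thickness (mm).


Total thickness = glass contribution + PVB contribution
  Glass: 3 * 6.5 = 19.5 mm
  PVB: 2 * 1.09 = 2.18 mm
  Total = 19.5 + 2.18 = 21.68 mm

21.68 mm


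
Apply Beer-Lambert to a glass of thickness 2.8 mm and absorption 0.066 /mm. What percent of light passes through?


Beer-Lambert law: T = exp(-alpha * thickness)
  exponent = -0.066 * 2.8 = -0.1848
  T = exp(-0.1848) = 0.8313
  Percentage = 0.8313 * 100 = 83.13%

83.13%


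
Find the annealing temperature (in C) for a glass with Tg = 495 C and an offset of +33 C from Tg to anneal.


The annealing temperature is Tg plus the offset:
  T_anneal = 495 + 33 = 528 C

528 C


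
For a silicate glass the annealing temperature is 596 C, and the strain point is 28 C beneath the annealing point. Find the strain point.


Strain point = annealing point - difference:
  T_strain = 596 - 28 = 568 C

568 C


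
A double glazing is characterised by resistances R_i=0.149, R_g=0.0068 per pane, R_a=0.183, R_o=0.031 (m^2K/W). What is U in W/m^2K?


Total thermal resistance (series):
  R_total = R_in + R_glass + R_air + R_glass + R_out
  R_total = 0.149 + 0.0068 + 0.183 + 0.0068 + 0.031 = 0.3766 m^2K/W
U-value = 1 / R_total = 1 / 0.3766 = 2.655 W/m^2K

2.655 W/m^2K


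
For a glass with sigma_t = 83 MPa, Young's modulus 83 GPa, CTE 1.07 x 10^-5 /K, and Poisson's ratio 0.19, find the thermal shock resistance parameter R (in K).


Thermal shock resistance: R = sigma * (1 - nu) / (E * alpha)
  Numerator = 83 * (1 - 0.19) = 67.23
  Denominator = 83 * 1000 * (1.07 x 10^-5) = 0.8881
  R = 67.23 / 0.8881 = 75.7 K

75.7 K


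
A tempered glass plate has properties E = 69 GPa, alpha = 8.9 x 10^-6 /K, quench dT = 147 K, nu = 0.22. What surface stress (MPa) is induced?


Tempering stress: sigma = E * alpha * dT / (1 - nu)
  E (MPa) = 69 * 1000 = 69000
  Numerator = 69000 * (8.9 x 10^-6) * 147 = 90.2727
  Denominator = 1 - 0.22 = 0.78
  sigma = 90.2727 / 0.78 = 115.7 MPa

115.7 MPa


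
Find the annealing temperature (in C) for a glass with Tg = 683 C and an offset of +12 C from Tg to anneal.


The annealing temperature is Tg plus the offset:
  T_anneal = 683 + 12 = 695 C

695 C


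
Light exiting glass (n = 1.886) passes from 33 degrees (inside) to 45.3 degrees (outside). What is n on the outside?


Apply Snell's law: n1 * sin(theta1) = n2 * sin(theta2)
  n2 = n1 * sin(theta1) / sin(theta2)
  sin(33) = 0.544639
  sin(45.3) = 0.710799
  n2 = 1.886 * 0.544639 / 0.710799 = 1.4451

1.4451


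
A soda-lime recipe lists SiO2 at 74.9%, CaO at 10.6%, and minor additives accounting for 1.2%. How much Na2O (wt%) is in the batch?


Pieces sum to 100%:
  Na2O = 100 - (SiO2 + CaO + others)
  Na2O = 100 - (74.9 + 10.6 + 1.2) = 13.3%

13.3%


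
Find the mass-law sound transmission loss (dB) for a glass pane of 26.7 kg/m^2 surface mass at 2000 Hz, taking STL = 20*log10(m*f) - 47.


Mass law: STL = 20 * log10(m * f) - 47
  m * f = 26.7 * 2000 = 53400
  log10(53400) = 4.72754
  STL = 20 * 4.72754 - 47 = 94.5508 - 47 = 47.6 dB

47.6 dB


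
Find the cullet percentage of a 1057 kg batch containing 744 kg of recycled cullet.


Cullet ratio = (cullet mass / total batch mass) * 100
  Ratio = 744 / 1057 * 100 = 70.39%

70.39%


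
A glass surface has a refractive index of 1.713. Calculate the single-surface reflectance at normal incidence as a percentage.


Fresnel reflectance at normal incidence:
  R = ((n - 1)/(n + 1))^2
  (n - 1)/(n + 1) = (1.713 - 1)/(1.713 + 1) = 0.262809
  R = 0.262809^2 = 0.0690686
  R(%) = 0.0690686 * 100 = 6.907%

6.907%


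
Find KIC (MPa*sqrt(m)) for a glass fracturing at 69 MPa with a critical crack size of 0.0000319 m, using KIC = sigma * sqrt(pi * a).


Fracture toughness: KIC = sigma * sqrt(pi * a)
  pi * a = pi * 0.0000319 = 0.000100217
  sqrt(pi * a) = 0.010011
  KIC = 69 * 0.010011 = 0.691 MPa*sqrt(m)

0.691 MPa*sqrt(m)


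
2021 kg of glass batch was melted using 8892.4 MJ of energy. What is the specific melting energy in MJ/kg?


Rearrange E = m * s for s:
  s = E / m
  s = 8892.4 / 2021 = 4.4 MJ/kg

4.4 MJ/kg


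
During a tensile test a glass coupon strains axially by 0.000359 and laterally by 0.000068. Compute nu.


Poisson's ratio: nu = lateral strain / axial strain
  nu = 0.000068 / 0.000359 = 0.1894

0.1894


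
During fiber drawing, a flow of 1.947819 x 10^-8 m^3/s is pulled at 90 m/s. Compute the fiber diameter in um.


Cross-sectional area from continuity:
  A = Q / v = 1.947819 x 10^-8 / 90 = 2.164243 x 10^-10 m^2
Diameter from circular cross-section:
  d = sqrt(4A / pi) * 10^6 (m -> um)
  d = sqrt(4 * 2.164243 x 10^-10 / pi) * 10^6 = 16.6 um

16.6 um


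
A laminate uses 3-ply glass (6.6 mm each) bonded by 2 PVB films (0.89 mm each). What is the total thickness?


Total thickness = glass contribution + PVB contribution
  Glass: 3 * 6.6 = 19.8 mm
  PVB: 2 * 0.89 = 1.78 mm
  Total = 19.8 + 1.78 = 21.58 mm

21.58 mm


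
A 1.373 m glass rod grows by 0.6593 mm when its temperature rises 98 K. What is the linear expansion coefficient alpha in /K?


Rearrange dL = alpha * L0 * dT for alpha:
  alpha = dL / (L0 * dT)
  alpha = (0.6593 / 1000) / (1.373 * 98) = 0.0000049 /K = 4.9 x 10^-6 /K

4.9 x 10^-6 /K


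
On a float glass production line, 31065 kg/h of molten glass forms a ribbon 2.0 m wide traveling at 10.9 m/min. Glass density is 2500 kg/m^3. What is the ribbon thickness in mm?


Ribbon cross-section from mass balance:
  Volume rate = throughput / density = 31065 / 2500 = 12.426 m^3/h
  thickness = volume rate / (speed * 60 * width), i.e.
  thickness = throughput / (60 * speed * width * density) * 1000
  thickness = 31065 / (60 * 10.9 * 2.0 * 2500) * 1000 = 9.5 mm

9.5 mm
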